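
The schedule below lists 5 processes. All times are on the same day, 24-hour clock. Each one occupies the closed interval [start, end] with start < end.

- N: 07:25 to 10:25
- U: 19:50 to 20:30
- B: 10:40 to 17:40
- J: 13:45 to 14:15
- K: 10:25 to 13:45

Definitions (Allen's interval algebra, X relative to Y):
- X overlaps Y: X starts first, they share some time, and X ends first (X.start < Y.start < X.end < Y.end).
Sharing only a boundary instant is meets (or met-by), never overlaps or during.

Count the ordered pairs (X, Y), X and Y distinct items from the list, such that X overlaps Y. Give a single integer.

1

Checking all 20 ordered pairs for relation 'overlaps'; matching pairs in alphabetical order:
(K, B): K overlaps B ✓
Count: 1.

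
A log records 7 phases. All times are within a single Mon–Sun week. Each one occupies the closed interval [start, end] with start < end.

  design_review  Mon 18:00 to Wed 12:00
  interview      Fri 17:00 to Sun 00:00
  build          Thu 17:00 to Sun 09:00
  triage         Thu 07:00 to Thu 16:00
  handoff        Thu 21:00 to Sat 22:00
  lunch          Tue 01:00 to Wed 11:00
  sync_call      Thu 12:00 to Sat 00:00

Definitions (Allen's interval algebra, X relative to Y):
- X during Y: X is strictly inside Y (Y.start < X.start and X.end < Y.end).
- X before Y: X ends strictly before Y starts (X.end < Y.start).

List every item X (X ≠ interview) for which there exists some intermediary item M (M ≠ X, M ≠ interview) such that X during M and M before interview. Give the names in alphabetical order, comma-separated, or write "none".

Target interview = [Fri 17:00, Sun 00:00].
Intermediaries M with M before interview: design_review, lunch, triage.
Via design_review — items with X during design_review: lunch.
Via lunch — items with X during lunch: none.
Via triage — items with X during triage: none.
Union: lunch.

lunch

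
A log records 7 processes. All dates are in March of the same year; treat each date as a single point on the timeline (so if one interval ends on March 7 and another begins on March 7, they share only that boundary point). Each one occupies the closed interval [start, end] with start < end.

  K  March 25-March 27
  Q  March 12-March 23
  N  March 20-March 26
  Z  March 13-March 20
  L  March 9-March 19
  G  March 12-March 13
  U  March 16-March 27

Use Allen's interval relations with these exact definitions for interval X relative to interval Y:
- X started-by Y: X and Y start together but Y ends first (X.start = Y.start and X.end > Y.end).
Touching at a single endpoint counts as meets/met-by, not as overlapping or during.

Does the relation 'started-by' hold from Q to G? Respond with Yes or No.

Yes

Q = [March 12, March 23], G = [March 12, March 13].
Actual relation of Q to G: started-by.
Asked whether 'started-by' holds → Yes.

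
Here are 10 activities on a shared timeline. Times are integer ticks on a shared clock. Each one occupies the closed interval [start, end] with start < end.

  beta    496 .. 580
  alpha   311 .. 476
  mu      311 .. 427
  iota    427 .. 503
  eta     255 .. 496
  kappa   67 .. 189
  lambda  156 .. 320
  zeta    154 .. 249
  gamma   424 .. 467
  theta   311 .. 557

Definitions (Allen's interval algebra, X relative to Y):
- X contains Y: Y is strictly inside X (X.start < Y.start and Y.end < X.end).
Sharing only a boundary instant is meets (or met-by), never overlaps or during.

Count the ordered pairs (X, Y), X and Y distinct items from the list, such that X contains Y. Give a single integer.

Checking all 90 ordered pairs for relation 'contains'; matching pairs in alphabetical order:
(alpha, gamma): alpha contains gamma ✓
(eta, alpha): eta contains alpha ✓
(eta, gamma): eta contains gamma ✓
(eta, mu): eta contains mu ✓
(theta, gamma): theta contains gamma ✓
(theta, iota): theta contains iota ✓
Count: 6.

6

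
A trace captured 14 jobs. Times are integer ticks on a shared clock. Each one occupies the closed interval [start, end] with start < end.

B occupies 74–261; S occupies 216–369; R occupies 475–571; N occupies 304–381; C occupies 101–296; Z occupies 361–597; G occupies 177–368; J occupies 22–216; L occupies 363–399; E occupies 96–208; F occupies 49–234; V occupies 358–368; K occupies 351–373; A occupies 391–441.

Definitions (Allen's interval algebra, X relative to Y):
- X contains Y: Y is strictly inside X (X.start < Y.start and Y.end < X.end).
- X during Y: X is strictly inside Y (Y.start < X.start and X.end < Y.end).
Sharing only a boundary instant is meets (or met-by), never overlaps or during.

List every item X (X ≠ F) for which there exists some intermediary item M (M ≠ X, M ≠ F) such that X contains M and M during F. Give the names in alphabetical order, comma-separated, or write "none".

Target F = [49, 234].
Intermediaries M with M during F: E.
Via E — items with X contains E: B, J.
Union: B, J.

B, J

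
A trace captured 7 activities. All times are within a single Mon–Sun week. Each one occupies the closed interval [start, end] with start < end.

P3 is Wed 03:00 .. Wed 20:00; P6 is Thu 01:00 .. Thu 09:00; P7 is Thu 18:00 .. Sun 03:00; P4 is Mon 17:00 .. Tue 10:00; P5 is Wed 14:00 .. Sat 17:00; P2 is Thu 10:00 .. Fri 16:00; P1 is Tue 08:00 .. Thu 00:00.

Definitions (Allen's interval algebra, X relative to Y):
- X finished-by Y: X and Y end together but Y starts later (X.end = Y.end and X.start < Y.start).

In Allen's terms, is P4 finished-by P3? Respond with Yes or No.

No

P4 = [Mon 17:00, Tue 10:00], P3 = [Wed 03:00, Wed 20:00].
Actual relation of P4 to P3: before.
Asked whether 'finished-by' holds → No.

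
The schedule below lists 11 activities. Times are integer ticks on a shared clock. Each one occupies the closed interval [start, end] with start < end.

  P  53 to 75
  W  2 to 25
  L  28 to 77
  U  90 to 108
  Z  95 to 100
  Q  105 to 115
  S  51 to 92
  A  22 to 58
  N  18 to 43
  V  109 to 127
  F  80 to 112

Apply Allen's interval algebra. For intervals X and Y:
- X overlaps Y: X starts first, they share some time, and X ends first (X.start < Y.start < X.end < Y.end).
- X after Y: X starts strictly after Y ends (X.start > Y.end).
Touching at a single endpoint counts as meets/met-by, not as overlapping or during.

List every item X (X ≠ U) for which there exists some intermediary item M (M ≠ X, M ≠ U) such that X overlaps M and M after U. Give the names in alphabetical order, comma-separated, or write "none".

Target U = [90, 108].
Intermediaries M with M after U: V.
Via V — items with X overlaps V: F, Q.
Union: F, Q.

F, Q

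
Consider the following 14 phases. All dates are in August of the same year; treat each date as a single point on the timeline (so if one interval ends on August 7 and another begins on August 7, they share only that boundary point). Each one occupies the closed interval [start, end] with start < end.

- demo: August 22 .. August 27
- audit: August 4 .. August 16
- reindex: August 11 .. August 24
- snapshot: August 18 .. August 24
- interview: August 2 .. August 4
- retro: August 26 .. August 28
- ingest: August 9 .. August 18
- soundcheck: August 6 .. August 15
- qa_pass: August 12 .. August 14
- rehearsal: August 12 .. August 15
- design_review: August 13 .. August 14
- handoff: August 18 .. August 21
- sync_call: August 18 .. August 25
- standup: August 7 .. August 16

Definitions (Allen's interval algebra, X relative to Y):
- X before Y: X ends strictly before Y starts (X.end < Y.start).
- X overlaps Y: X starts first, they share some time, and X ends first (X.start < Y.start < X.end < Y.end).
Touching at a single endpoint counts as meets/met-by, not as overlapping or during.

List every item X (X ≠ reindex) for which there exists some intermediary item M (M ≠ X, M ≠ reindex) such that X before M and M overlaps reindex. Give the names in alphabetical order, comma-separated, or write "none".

Target reindex = [August 11, August 24].
Intermediaries M with M overlaps reindex: audit, ingest, soundcheck, standup.
Via audit — items with X before audit: none.
Via ingest — items with X before ingest: interview.
Via soundcheck — items with X before soundcheck: interview.
Via standup — items with X before standup: interview.
Union: interview.

interview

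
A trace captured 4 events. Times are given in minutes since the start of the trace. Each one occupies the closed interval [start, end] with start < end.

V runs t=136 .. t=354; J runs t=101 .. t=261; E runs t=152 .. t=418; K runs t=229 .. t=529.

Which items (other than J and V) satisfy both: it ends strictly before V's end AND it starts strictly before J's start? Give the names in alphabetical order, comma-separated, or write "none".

Conditions: its end is strictly before V's end (X.end < t=354) AND its start is strictly before J's start (X.start < t=101).
E: end t=418 < t=354? ✗; start t=152 < t=101? ✗ → no.
K: end t=529 < t=354? ✗; start t=229 < t=101? ✗ → no.
Result: none.

none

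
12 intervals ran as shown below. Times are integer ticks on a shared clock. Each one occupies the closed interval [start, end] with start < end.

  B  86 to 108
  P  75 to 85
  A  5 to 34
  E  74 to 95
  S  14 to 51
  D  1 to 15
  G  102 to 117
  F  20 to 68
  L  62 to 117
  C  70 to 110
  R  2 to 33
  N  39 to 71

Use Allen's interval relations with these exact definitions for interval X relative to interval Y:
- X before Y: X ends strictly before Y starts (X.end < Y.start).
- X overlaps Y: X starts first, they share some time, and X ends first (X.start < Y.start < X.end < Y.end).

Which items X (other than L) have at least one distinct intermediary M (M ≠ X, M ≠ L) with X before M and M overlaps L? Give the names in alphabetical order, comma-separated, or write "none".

A, D, R

Target L = [62, 117].
Intermediaries M with M overlaps L: F, N.
Via F — items with X before F: D.
Via N — items with X before N: A, D, R.
Union: A, D, R.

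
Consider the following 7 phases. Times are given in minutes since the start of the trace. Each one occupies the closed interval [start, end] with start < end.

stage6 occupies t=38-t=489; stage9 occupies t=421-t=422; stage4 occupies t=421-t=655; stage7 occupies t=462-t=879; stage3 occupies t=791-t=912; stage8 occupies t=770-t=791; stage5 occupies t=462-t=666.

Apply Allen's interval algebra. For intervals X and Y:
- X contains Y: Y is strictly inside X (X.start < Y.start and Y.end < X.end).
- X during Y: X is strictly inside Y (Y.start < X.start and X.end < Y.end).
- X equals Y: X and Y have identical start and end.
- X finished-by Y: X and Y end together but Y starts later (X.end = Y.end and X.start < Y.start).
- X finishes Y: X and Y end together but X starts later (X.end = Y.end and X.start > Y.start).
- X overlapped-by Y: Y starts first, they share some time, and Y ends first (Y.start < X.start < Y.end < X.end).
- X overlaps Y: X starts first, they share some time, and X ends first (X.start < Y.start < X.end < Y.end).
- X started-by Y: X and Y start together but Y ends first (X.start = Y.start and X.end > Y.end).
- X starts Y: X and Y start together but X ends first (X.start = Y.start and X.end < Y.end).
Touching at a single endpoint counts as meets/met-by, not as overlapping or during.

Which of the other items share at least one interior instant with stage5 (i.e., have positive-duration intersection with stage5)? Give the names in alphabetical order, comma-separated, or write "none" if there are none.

Target stage5 = [t=462, t=666].
stage3 [t=791, t=912] → after → no.
stage4 [t=421, t=655] → overlaps → yes.
stage6 [t=38, t=489] → overlaps → yes.
stage7 [t=462, t=879] → started-by → yes.
stage8 [t=770, t=791] → after → no.
stage9 [t=421, t=422] → before → no.
Result: stage4, stage6, stage7.

stage4, stage6, stage7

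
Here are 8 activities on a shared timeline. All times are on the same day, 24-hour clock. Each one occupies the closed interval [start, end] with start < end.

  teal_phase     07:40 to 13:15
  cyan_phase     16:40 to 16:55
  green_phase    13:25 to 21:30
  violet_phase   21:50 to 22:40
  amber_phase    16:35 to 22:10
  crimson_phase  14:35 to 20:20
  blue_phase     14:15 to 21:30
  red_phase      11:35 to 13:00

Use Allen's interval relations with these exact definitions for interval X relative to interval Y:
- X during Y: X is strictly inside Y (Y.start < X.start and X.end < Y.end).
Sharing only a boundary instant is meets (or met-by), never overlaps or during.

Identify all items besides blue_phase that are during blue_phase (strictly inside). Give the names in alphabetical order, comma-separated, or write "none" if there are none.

Target blue_phase = [14:15, 21:30].
amber_phase [16:35, 22:10] → overlapped-by → no.
crimson_phase [14:35, 20:20] → during → yes.
cyan_phase [16:40, 16:55] → during → yes.
green_phase [13:25, 21:30] → finished-by → no.
red_phase [11:35, 13:00] → before → no.
teal_phase [07:40, 13:15] → before → no.
violet_phase [21:50, 22:40] → after → no.
Result: crimson_phase, cyan_phase.

crimson_phase, cyan_phase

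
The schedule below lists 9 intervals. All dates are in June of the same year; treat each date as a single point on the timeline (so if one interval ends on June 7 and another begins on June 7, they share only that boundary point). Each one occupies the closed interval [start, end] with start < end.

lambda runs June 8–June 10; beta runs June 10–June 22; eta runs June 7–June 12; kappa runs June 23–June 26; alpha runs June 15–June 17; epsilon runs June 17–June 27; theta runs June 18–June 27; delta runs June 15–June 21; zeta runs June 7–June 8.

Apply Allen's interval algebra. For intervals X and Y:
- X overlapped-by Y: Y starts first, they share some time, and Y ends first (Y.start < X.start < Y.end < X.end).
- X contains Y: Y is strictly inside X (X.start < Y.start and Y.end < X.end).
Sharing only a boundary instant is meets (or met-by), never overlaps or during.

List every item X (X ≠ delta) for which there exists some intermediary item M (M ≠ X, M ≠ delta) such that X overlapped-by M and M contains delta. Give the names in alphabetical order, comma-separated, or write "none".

epsilon, theta

Target delta = [June 15, June 21].
Intermediaries M with M contains delta: beta.
Via beta — items with X overlapped-by beta: epsilon, theta.
Union: epsilon, theta.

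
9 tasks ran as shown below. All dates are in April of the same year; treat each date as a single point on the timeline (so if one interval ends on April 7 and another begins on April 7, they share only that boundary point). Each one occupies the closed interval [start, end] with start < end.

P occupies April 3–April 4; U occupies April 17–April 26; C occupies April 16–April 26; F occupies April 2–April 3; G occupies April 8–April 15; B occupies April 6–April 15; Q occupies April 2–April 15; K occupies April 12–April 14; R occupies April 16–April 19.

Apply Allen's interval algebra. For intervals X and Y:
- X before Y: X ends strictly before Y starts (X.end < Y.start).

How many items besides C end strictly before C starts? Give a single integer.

Target C = [April 16, April 26].
B [April 6, April 15] → before → counts.
F [April 2, April 3] → before → counts.
G [April 8, April 15] → before → counts.
K [April 12, April 14] → before → counts.
P [April 3, April 4] → before → counts.
Q [April 2, April 15] → before → counts.
R [April 16, April 19] → starts → no.
U [April 17, April 26] → finishes → no.
Total: 6.

6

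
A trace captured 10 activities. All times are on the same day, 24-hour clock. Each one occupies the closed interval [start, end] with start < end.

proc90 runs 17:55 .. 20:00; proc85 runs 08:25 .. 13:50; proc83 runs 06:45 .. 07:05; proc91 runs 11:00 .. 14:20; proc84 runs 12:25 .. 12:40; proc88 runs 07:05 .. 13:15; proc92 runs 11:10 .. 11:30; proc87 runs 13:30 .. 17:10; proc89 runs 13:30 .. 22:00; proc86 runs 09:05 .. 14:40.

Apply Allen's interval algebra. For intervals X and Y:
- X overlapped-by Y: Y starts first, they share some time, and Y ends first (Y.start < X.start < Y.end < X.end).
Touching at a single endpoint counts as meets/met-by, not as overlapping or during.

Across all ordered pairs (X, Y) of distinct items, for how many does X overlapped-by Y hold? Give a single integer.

Checking all 90 ordered pairs for relation 'overlapped-by'; matching pairs in alphabetical order:
(proc85, proc88): proc85 overlapped-by proc88 ✓
(proc86, proc85): proc86 overlapped-by proc85 ✓
(proc86, proc88): proc86 overlapped-by proc88 ✓
(proc87, proc85): proc87 overlapped-by proc85 ✓
(proc87, proc86): proc87 overlapped-by proc86 ✓
(proc87, proc91): proc87 overlapped-by proc91 ✓
(proc89, proc85): proc89 overlapped-by proc85 ✓
(proc89, proc86): proc89 overlapped-by proc86 ✓
(proc89, proc91): proc89 overlapped-by proc91 ✓
(proc91, proc85): proc91 overlapped-by proc85 ✓
(proc91, proc88): proc91 overlapped-by proc88 ✓
Count: 11.

11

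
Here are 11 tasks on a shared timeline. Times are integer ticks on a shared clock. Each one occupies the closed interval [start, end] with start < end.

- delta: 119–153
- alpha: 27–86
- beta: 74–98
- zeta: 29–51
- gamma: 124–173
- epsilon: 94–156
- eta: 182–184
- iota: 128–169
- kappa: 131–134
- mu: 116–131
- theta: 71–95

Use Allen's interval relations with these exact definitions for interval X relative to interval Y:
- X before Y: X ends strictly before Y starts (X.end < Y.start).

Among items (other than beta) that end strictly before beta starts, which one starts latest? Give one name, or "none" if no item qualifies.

Target beta = [74, 98].
alpha [27, 86] → overlaps → excluded.
delta [119, 153] → after → excluded.
epsilon [94, 156] → overlapped-by → excluded.
eta [182, 184] → after → excluded.
gamma [124, 173] → after → excluded.
iota [128, 169] → after → excluded.
kappa [131, 134] → after → excluded.
mu [116, 131] → after → excluded.
theta [71, 95] → overlaps → excluded.
zeta [29, 51] → before → candidate.
Among candidates, latest start is 29 → zeta.

zeta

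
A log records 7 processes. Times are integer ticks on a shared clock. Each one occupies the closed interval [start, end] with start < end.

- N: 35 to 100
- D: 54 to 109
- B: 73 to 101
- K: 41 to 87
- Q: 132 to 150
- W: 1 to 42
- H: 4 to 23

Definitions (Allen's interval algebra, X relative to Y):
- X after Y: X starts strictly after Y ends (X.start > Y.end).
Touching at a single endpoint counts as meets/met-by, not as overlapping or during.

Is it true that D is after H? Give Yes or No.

D = [54, 109], H = [4, 23].
Actual relation of D to H: after.
Asked whether 'after' holds → Yes.

Yes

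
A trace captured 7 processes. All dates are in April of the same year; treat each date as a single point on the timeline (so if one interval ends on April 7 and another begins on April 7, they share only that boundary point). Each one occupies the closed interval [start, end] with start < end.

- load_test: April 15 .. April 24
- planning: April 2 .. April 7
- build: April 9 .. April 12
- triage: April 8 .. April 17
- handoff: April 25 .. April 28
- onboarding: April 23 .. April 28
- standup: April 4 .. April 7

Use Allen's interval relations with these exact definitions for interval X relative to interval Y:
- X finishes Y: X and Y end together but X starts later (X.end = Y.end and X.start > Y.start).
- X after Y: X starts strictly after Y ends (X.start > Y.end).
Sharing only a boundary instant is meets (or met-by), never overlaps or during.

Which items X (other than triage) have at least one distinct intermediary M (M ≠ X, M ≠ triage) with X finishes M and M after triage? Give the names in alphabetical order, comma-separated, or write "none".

handoff

Target triage = [April 8, April 17].
Intermediaries M with M after triage: handoff, onboarding.
Via handoff — items with X finishes handoff: none.
Via onboarding — items with X finishes onboarding: handoff.
Union: handoff.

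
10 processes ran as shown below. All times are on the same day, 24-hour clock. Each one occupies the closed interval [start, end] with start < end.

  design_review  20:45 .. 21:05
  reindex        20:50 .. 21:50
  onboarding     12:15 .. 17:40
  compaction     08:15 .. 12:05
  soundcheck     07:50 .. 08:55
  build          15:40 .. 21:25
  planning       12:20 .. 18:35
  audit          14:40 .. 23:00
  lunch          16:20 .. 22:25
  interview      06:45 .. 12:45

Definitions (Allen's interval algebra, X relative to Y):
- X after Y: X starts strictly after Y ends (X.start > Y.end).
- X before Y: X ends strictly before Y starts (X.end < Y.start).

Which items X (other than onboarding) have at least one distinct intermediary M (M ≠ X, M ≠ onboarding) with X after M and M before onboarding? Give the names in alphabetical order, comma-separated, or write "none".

Target onboarding = [12:15, 17:40].
Intermediaries M with M before onboarding: compaction, soundcheck.
Via compaction — items with X after compaction: audit, build, design_review, lunch, planning, reindex.
Via soundcheck — items with X after soundcheck: audit, build, design_review, lunch, planning, reindex.
Union: audit, build, design_review, lunch, planning, reindex.

audit, build, design_review, lunch, planning, reindex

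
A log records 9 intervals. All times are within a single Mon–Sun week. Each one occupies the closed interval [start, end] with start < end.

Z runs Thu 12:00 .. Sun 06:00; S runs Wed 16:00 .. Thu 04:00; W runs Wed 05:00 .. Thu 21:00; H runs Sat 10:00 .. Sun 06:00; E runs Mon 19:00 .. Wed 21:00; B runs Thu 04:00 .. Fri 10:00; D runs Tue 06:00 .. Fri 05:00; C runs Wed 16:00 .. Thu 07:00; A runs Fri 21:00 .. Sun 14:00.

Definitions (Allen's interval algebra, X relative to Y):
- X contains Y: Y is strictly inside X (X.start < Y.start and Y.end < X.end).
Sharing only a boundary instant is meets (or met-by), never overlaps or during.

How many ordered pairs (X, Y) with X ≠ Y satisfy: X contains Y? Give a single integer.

6

Checking all 72 ordered pairs for relation 'contains'; matching pairs in alphabetical order:
(A, H): A contains H ✓
(D, C): D contains C ✓
(D, S): D contains S ✓
(D, W): D contains W ✓
(W, C): W contains C ✓
(W, S): W contains S ✓
Count: 6.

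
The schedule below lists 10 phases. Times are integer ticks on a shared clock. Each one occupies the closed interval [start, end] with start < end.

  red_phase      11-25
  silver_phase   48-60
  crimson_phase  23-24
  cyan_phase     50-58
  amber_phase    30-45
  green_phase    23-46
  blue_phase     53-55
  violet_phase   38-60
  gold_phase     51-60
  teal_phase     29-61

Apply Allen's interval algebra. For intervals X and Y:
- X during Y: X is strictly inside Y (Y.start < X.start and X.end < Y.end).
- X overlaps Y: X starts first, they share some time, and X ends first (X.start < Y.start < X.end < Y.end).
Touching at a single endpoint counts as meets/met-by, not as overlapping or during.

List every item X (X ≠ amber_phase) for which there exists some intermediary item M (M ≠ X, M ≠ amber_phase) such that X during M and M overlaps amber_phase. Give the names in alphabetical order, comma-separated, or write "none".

Target amber_phase = [30, 45].
Intermediaries M with M overlaps amber_phase: none.
Union: none.

none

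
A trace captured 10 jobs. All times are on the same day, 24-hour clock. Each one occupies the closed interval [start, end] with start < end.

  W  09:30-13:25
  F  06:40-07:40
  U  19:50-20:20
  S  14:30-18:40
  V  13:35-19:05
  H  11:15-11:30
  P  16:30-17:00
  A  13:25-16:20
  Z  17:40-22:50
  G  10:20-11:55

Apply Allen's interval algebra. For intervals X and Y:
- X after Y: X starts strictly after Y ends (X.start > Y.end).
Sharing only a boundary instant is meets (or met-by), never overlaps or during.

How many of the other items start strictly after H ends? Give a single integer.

6

Target H = [11:15, 11:30].
A [13:25, 16:20] → after → counts.
F [06:40, 07:40] → before → no.
G [10:20, 11:55] → contains → no.
P [16:30, 17:00] → after → counts.
S [14:30, 18:40] → after → counts.
U [19:50, 20:20] → after → counts.
V [13:35, 19:05] → after → counts.
W [09:30, 13:25] → contains → no.
Z [17:40, 22:50] → after → counts.
Total: 6.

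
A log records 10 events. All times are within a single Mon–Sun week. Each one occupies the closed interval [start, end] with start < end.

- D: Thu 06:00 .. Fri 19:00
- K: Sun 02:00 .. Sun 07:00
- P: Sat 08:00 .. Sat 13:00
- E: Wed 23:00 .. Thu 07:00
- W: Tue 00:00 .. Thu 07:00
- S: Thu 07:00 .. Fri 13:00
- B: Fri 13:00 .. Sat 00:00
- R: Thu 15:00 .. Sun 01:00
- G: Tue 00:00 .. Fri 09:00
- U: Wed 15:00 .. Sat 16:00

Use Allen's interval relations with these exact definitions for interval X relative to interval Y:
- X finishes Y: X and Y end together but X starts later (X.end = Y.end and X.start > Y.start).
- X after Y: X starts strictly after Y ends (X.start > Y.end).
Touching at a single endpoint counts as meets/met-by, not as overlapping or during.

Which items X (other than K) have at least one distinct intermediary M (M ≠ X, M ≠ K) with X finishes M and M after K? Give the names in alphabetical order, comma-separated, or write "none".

Target K = [Sun 02:00, Sun 07:00].
Intermediaries M with M after K: none.
Union: none.

none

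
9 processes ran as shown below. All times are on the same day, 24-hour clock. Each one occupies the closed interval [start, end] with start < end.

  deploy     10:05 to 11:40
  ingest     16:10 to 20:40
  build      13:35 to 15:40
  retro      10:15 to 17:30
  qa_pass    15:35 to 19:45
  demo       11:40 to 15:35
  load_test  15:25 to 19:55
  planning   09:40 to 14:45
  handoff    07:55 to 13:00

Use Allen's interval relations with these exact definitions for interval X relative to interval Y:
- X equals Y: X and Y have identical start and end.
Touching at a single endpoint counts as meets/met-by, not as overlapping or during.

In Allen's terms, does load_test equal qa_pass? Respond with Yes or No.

load_test = [15:25, 19:55], qa_pass = [15:35, 19:45].
Actual relation of load_test to qa_pass: contains.
Asked whether 'equals' holds → No.

No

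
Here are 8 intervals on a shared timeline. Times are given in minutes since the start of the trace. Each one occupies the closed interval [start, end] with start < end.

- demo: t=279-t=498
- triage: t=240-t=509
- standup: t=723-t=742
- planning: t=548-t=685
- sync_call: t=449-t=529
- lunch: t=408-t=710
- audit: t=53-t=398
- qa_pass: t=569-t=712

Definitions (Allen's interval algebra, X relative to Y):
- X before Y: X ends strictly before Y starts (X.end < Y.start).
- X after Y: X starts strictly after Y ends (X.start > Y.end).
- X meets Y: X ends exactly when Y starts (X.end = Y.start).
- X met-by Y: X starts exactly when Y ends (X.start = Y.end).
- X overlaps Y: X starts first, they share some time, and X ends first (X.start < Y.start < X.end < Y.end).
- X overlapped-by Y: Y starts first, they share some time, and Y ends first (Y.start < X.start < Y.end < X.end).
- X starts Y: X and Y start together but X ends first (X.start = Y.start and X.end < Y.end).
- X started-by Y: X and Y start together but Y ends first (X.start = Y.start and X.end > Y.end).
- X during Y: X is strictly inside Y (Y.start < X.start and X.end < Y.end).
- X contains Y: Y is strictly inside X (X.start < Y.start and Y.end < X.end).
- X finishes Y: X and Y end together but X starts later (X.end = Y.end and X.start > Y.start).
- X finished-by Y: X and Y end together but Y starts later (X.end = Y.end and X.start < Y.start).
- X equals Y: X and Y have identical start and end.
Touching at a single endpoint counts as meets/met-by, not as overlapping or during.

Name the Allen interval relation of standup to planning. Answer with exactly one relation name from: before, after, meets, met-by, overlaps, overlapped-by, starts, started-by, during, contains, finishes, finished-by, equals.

standup = [t=723, t=742]; planning = [t=548, t=685].
Compare endpoints: standup.start > planning.start, standup.start > planning.end, standup.end > planning.start, standup.end > planning.end.
That pattern is 'after'.

after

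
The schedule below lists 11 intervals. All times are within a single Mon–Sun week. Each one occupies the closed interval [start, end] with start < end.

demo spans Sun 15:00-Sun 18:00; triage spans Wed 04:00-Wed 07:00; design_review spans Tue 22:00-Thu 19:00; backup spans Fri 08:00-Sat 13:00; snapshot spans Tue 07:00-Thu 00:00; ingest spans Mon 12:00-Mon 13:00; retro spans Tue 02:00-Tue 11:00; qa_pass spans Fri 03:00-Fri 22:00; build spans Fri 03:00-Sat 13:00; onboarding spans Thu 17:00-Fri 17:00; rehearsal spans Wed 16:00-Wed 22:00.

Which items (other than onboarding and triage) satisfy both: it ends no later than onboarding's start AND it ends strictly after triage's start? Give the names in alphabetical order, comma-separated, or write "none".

Conditions: its end is no later than onboarding's start (X.end <= Thu 17:00) AND its end is strictly after triage's start (X.end > Wed 04:00).
backup: end Sat 13:00 <= Thu 17:00? ✗; end Sat 13:00 > Wed 04:00? ✓ → no.
build: end Sat 13:00 <= Thu 17:00? ✗; end Sat 13:00 > Wed 04:00? ✓ → no.
demo: end Sun 18:00 <= Thu 17:00? ✗; end Sun 18:00 > Wed 04:00? ✓ → no.
design_review: end Thu 19:00 <= Thu 17:00? ✗; end Thu 19:00 > Wed 04:00? ✓ → no.
ingest: end Mon 13:00 <= Thu 17:00? ✓; end Mon 13:00 > Wed 04:00? ✗ → no.
qa_pass: end Fri 22:00 <= Thu 17:00? ✗; end Fri 22:00 > Wed 04:00? ✓ → no.
rehearsal: end Wed 22:00 <= Thu 17:00? ✓; end Wed 22:00 > Wed 04:00? ✓ → yes.
retro: end Tue 11:00 <= Thu 17:00? ✓; end Tue 11:00 > Wed 04:00? ✗ → no.
snapshot: end Thu 00:00 <= Thu 17:00? ✓; end Thu 00:00 > Wed 04:00? ✓ → yes.
Result: rehearsal, snapshot.

rehearsal, snapshot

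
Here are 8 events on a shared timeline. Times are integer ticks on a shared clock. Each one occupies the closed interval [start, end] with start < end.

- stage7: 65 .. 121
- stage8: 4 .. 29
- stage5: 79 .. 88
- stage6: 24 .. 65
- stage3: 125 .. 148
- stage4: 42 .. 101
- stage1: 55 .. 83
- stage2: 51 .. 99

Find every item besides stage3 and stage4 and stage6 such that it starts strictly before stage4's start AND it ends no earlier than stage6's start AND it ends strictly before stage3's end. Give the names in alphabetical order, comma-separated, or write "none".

stage8

Conditions: its start is strictly before stage4's start (X.start < 42) AND its end is no earlier than stage6's start (X.end >= 24) AND its end is strictly before stage3's end (X.end < 148).
stage1: start 55 < 42? ✗; end 83 >= 24? ✓; end 83 < 148? ✓ → no.
stage2: start 51 < 42? ✗; end 99 >= 24? ✓; end 99 < 148? ✓ → no.
stage5: start 79 < 42? ✗; end 88 >= 24? ✓; end 88 < 148? ✓ → no.
stage7: start 65 < 42? ✗; end 121 >= 24? ✓; end 121 < 148? ✓ → no.
stage8: start 4 < 42? ✓; end 29 >= 24? ✓; end 29 < 148? ✓ → yes.
Result: stage8.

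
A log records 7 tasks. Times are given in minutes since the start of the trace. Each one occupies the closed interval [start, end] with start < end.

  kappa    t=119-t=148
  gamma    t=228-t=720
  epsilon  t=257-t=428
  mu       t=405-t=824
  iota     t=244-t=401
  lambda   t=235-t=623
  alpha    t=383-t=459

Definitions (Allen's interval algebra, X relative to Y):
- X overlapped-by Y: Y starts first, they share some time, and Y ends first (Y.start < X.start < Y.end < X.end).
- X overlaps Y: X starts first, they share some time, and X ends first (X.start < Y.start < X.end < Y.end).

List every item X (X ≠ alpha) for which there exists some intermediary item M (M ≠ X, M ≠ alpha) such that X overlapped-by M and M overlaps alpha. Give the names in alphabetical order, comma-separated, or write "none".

Target alpha = [t=383, t=459].
Intermediaries M with M overlaps alpha: epsilon, iota.
Via epsilon — items with X overlapped-by epsilon: mu.
Via iota — items with X overlapped-by iota: epsilon.
Union: epsilon, mu.

epsilon, mu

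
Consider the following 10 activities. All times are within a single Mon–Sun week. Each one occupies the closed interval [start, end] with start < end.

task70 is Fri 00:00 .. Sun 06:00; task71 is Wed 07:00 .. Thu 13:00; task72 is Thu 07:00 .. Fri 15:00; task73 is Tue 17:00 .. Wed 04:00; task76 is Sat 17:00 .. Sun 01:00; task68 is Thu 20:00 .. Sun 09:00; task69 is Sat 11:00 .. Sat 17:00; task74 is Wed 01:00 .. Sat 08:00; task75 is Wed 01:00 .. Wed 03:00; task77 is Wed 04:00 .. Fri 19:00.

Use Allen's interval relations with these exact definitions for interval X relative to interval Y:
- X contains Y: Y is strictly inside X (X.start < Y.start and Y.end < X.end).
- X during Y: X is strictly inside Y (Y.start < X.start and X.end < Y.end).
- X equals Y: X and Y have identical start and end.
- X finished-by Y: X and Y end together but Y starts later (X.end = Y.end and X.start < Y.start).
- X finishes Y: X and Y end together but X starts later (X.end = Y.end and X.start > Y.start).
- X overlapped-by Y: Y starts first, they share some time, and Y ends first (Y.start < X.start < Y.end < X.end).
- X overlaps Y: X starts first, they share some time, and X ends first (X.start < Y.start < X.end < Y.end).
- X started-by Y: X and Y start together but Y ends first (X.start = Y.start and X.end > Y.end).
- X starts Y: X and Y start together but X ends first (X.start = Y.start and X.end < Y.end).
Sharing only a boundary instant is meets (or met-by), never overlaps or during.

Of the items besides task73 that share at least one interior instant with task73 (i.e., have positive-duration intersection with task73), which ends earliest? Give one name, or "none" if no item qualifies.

task75

Target task73 = [Tue 17:00, Wed 04:00].
task68 [Thu 20:00, Sun 09:00] → after → excluded.
task69 [Sat 11:00, Sat 17:00] → after → excluded.
task70 [Fri 00:00, Sun 06:00] → after → excluded.
task71 [Wed 07:00, Thu 13:00] → after → excluded.
task72 [Thu 07:00, Fri 15:00] → after → excluded.
task74 [Wed 01:00, Sat 08:00] → overlapped-by → candidate.
task75 [Wed 01:00, Wed 03:00] → during → candidate.
task76 [Sat 17:00, Sun 01:00] → after → excluded.
task77 [Wed 04:00, Fri 19:00] → met-by → excluded.
Among candidates, earliest end is Wed 03:00 → task75.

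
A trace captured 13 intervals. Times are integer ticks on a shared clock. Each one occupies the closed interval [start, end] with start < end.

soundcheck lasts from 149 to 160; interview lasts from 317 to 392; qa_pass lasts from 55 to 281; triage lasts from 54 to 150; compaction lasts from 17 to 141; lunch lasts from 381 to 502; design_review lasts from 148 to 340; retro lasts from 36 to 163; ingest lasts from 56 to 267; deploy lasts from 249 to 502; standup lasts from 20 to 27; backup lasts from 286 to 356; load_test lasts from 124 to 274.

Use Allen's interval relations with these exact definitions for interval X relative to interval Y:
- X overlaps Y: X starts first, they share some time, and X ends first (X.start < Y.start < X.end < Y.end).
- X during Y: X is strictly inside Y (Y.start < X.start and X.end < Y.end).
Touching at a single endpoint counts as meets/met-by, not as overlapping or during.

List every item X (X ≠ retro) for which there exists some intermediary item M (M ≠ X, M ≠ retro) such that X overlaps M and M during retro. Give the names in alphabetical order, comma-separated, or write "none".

Target retro = [36, 163].
Intermediaries M with M during retro: soundcheck, triage.
Via soundcheck — items with X overlaps soundcheck: triage.
Via triage — items with X overlaps triage: compaction.
Union: compaction, triage.

compaction, triage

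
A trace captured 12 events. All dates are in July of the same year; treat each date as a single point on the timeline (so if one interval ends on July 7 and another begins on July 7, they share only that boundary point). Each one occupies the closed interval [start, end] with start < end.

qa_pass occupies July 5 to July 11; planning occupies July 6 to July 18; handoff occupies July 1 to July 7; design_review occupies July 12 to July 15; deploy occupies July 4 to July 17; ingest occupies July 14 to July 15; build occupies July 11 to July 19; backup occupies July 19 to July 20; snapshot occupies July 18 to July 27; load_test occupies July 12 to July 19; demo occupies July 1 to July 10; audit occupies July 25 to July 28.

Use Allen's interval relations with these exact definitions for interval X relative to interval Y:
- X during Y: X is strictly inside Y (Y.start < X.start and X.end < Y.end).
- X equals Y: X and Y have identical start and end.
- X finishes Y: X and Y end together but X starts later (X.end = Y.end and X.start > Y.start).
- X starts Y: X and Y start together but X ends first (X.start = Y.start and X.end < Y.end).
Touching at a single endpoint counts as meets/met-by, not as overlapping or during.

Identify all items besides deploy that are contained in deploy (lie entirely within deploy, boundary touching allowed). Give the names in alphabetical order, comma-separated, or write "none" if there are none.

Target deploy = [July 4, July 17].
audit [July 25, July 28] → after → no.
backup [July 19, July 20] → after → no.
build [July 11, July 19] → overlapped-by → no.
demo [July 1, July 10] → overlaps → no.
design_review [July 12, July 15] → during → yes.
handoff [July 1, July 7] → overlaps → no.
ingest [July 14, July 15] → during → yes.
load_test [July 12, July 19] → overlapped-by → no.
planning [July 6, July 18] → overlapped-by → no.
qa_pass [July 5, July 11] → during → yes.
snapshot [July 18, July 27] → after → no.
Result: design_review, ingest, qa_pass.

design_review, ingest, qa_pass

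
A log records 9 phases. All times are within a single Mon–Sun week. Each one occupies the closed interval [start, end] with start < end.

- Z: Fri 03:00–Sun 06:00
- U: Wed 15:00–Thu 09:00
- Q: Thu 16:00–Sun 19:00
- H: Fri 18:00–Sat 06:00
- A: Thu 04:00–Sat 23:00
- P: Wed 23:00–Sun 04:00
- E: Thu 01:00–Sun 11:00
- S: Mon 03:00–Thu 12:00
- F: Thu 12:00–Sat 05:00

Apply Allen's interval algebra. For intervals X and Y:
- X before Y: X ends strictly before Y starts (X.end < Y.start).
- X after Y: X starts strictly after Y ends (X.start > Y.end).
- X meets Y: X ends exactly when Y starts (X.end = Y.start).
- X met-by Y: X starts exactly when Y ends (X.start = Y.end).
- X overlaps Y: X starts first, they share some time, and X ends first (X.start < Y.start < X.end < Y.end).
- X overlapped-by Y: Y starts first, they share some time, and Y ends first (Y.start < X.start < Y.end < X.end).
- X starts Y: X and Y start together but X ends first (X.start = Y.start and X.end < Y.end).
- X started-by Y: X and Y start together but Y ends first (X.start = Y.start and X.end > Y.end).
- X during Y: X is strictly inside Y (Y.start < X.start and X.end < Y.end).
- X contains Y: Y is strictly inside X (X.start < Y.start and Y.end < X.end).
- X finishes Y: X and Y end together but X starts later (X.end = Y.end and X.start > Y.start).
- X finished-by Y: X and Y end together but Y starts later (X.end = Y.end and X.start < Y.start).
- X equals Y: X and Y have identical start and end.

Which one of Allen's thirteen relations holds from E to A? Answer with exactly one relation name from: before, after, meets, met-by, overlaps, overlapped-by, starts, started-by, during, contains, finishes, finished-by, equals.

E = [Thu 01:00, Sun 11:00]; A = [Thu 04:00, Sat 23:00].
Compare endpoints: E.start < A.start, E.start < A.end, E.end > A.start, E.end > A.end.
That pattern is 'contains'.

contains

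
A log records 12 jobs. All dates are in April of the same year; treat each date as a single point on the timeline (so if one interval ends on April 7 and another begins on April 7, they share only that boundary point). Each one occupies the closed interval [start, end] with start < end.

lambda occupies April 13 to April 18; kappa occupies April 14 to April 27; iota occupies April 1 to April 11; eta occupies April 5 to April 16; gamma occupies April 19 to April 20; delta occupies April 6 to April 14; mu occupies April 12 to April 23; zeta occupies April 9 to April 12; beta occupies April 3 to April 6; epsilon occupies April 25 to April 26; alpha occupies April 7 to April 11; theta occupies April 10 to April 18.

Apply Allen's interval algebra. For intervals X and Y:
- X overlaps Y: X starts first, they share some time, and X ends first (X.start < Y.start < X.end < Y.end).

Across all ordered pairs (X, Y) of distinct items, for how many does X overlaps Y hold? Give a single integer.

19

Checking all 132 ordered pairs for relation 'overlaps'; matching pairs in alphabetical order:
(alpha, theta): alpha overlaps theta ✓
(alpha, zeta): alpha overlaps zeta ✓
(beta, eta): beta overlaps eta ✓
(delta, lambda): delta overlaps lambda ✓
(delta, mu): delta overlaps mu ✓
(delta, theta): delta overlaps theta ✓
(eta, kappa): eta overlaps kappa ✓
(eta, lambda): eta overlaps lambda ✓
(eta, mu): eta overlaps mu ✓
(eta, theta): eta overlaps theta ✓
(iota, delta): iota overlaps delta ✓
(iota, eta): iota overlaps eta ✓
(iota, theta): iota overlaps theta ✓
(iota, zeta): iota overlaps zeta ✓
(lambda, kappa): lambda overlaps kappa ✓
(mu, kappa): mu overlaps kappa ✓
(theta, kappa): theta overlaps kappa ✓
(theta, mu): theta overlaps mu ✓
(zeta, theta): zeta overlaps theta ✓
Count: 19.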